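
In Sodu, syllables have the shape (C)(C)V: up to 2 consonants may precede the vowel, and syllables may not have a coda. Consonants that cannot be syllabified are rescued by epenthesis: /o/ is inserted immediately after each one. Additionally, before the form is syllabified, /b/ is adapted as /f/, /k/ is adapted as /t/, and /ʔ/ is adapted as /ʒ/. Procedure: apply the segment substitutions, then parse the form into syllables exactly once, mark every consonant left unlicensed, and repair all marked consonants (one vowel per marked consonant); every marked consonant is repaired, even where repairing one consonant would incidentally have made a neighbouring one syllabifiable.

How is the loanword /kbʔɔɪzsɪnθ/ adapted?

tofʒɔɪzsɪnoθo

Substitution: /k/ → /t/, /b/ → /f/, /ʔ/ → /ʒ/, giving /tfʒɔɪzsɪnθ/.
Syllabifying with onset maximization leaves /t/, /n/, /θ/ stranded (no codas are permitted; onsets may contain at most 2 consonants).
Each unlicensed consonant becomes the onset of a new syllable: /t/ → /to/, /n/ → /no/, /θ/ → /θo/.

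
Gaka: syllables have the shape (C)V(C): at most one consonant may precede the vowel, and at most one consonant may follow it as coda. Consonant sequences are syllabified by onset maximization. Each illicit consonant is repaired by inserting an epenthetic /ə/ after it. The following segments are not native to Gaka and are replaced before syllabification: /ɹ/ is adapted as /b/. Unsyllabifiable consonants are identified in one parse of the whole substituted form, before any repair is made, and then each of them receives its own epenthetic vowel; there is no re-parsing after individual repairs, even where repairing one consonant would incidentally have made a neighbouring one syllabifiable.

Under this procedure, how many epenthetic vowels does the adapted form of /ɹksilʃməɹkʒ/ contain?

5

After substitution the input is /bksilʃməbkʒ/.
The unsyllabifiable consonants are /b/, /k/, /ʃ/, /k/, /ʒ/; each receives one epenthetic vowel.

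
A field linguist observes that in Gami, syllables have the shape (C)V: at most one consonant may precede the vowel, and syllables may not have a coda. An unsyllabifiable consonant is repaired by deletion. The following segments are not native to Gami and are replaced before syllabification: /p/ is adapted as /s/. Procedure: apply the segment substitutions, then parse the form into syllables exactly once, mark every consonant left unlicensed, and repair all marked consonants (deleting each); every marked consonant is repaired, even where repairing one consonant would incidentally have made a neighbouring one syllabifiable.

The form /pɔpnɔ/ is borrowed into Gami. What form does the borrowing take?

Substitution: /p/ → /s/, giving /sɔsnɔ/.
The consonants /s/ cannot be parsed into a legal (C)V syllable (no codas are permitted; onsets are limited to one consonant).
Each unlicensed consonant is deleted: /s/.

sɔnɔ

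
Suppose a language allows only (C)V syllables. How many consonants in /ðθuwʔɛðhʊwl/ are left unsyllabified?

5

Syllabifying with onset maximization leaves /ð/, /w/, /ð/, /w/, /l/ stranded (no codas are permitted; onsets are limited to one consonant).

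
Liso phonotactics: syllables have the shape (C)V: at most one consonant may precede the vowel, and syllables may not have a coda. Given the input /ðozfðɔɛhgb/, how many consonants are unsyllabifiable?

5

Under (C)V, the unsyllabifiable consonants are /z/, /f/, /h/, /g/, /b/ (no codas are permitted; onsets are limited to one consonant).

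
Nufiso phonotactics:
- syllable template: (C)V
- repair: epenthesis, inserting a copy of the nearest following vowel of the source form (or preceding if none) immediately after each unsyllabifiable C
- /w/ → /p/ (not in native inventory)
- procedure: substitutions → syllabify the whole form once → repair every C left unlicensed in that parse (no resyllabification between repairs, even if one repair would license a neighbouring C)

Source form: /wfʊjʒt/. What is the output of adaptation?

pʊfʊjʊʒʊtʊ

Substitution: /w/ → /p/, giving /pfʊjʒt/.
Syllabifying with onset maximization leaves /p/, /j/, /ʒ/, /t/ stranded (no codas are permitted; onsets are limited to one consonant).
Epenthesis after each stranded consonant: /p/ → /pʊ/, /j/ → /jʊ/, /ʒ/ → /ʒʊ/, /t/ → /tʊ/.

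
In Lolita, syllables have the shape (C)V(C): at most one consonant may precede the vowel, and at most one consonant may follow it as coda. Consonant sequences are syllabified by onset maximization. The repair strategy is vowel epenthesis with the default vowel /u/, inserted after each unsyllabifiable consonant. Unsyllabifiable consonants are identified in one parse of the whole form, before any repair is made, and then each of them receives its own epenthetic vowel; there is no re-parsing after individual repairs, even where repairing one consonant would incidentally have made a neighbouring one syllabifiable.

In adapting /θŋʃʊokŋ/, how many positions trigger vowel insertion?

The unsyllabifiable consonants are /θ/, /ŋ/, /ŋ/; each receives one epenthetic vowel.

3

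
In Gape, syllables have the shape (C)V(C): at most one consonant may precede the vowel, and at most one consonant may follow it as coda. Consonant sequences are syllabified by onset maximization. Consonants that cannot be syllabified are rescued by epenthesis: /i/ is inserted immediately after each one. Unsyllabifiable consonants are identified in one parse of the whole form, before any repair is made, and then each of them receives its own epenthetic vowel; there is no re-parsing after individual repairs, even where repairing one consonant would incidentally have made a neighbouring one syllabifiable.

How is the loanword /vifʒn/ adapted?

vifʒini

Under (C)V(C), the unsyllabifiable consonants are /ʒ/, /n/ (at most one coda consonant is licensed; onsets are limited to one consonant).
Epenthesis after each stranded consonant: /ʒ/ → /ʒi/, /n/ → /ni/.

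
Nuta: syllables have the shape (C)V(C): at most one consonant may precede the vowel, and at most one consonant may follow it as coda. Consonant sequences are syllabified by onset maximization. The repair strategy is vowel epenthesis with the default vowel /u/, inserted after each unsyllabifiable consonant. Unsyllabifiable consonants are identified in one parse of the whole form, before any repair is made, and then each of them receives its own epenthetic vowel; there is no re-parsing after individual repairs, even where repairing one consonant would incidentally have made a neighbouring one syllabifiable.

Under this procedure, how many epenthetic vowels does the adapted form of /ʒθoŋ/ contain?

The unsyllabifiable consonants are /ʒ/; each receives one epenthetic vowel.

1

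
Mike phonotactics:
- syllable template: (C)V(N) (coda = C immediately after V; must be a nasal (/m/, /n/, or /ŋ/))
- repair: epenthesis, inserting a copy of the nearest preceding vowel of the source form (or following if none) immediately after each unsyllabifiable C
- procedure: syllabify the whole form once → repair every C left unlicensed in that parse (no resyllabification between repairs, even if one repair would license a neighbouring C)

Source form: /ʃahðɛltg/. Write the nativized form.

ʃahaðɛlɛtɛgɛ

The consonants /h/, /l/, /t/, /g/ cannot be parsed into a legal (C)V(N) syllable (only a nasal (/m/, /n/, or /ŋ/) is licensed in coda position; onsets are limited to one consonant).
Inserting the epenthetic vowel yields /h/ → /ha/, /l/ → /lɛ/, /t/ → /tɛ/, /g/ → /gɛ/.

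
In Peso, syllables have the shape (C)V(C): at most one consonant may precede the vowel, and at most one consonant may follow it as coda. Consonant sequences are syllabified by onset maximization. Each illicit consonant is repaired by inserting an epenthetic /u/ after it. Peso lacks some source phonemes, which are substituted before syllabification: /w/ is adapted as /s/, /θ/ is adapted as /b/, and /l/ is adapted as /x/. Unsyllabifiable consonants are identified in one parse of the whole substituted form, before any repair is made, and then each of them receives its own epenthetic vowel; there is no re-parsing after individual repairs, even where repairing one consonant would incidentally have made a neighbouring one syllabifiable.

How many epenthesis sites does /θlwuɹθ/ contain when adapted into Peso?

After substitution the input is /bxsuɹb/.
The unsyllabifiable consonants are /b/, /x/, /b/; each receives one epenthetic vowel.

3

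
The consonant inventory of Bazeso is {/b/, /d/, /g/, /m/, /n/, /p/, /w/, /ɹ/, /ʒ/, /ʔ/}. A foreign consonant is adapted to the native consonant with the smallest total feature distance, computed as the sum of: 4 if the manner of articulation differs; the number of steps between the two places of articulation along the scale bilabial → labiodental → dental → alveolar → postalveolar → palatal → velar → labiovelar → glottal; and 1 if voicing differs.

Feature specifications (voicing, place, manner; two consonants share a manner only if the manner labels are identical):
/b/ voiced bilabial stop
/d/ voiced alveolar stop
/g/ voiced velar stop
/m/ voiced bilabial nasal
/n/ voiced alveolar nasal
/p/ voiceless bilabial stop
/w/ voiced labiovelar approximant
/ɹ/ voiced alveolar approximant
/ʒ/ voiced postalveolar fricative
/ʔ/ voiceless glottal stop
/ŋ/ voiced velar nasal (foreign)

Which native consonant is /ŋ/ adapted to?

n

/n/ is closest: same manner (nasal), place distance 3 (velar→alveolar), same voicing; total 3. Next closest is /g/ at distance 4.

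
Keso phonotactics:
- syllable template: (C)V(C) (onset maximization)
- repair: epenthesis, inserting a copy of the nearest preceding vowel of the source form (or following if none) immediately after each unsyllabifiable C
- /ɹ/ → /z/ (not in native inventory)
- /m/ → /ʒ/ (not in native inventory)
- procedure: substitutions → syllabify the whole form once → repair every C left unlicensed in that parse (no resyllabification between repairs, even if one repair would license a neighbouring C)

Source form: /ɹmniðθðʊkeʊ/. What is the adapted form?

ziʒiniðθiðʊkeʊ

Substitution: /ɹ/ → /z/, /m/ → /ʒ/, giving /zʒniðθðʊkeʊ/.
Syllabifying with onset maximization leaves /z/, /ʒ/, /θ/ stranded (at most one coda consonant is licensed; onsets are limited to one consonant).
Epenthesis after each stranded consonant: /z/ → /zi/, /ʒ/ → /ʒi/, /θ/ → /θi/.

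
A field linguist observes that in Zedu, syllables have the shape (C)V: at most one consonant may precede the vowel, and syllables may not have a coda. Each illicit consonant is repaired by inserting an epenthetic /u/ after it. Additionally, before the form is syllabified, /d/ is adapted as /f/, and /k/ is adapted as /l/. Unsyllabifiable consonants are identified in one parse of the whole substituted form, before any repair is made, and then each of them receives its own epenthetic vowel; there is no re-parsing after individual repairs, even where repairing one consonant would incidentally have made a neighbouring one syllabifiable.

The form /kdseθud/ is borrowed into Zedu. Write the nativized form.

Substitution: /k/ → /l/, /d/ → /f/, giving /lfseθuf/.
Under (C)V, the unsyllabifiable consonants are /l/, /f/, /f/ (no codas are permitted; onsets are limited to one consonant).
Epenthesis after each stranded consonant: /l/ → /lu/, /f/ → /fu/, /f/ → /fu/.

lufuseθufu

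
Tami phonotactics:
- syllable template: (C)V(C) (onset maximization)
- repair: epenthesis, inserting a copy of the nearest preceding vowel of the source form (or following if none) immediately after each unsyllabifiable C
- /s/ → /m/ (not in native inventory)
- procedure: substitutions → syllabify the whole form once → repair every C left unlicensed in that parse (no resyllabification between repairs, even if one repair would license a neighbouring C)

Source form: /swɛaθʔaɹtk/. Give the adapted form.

mɛwɛaθʔaɹtaka

Substitution: /s/ → /m/, giving /mwɛaθʔaɹtk/.
Under (C)V(C), the unsyllabifiable consonants are /m/, /t/, /k/ (at most one coda consonant is licensed; onsets are limited to one consonant).
Inserting the epenthetic vowel yields /m/ → /mɛ/, /t/ → /ta/, /k/ → /ka/.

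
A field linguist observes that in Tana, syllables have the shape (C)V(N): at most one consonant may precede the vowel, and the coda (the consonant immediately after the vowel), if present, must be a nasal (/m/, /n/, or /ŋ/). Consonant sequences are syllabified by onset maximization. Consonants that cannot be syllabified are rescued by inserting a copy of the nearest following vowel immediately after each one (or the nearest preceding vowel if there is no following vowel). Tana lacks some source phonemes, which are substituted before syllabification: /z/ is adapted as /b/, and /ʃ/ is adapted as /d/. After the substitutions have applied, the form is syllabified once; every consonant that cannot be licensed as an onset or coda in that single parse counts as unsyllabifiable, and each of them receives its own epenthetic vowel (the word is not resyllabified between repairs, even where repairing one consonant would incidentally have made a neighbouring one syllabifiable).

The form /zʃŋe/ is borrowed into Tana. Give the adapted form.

bedeŋe

Substitution: /z/ → /b/, /ʃ/ → /d/, giving /bdŋe/.
Syllabifying with onset maximization leaves /b/, /d/ stranded (only a nasal (/m/, /n/, or /ŋ/) is licensed in coda position; onsets are limited to one consonant).
Inserting the epenthetic vowel yields /b/ → /be/, /d/ → /de/.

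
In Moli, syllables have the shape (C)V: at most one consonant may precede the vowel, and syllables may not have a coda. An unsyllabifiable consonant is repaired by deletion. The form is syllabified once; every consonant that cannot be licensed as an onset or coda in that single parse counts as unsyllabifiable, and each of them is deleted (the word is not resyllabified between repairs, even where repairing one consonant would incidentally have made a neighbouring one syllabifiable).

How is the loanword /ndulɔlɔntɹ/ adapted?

dulɔlɔ

The consonants /n/, /n/, /t/, /ɹ/ cannot be parsed into a legal (C)V syllable (no codas are permitted; onsets are limited to one consonant).
Each unlicensed consonant is deleted: /n/, /n/, /t/, /ɹ/.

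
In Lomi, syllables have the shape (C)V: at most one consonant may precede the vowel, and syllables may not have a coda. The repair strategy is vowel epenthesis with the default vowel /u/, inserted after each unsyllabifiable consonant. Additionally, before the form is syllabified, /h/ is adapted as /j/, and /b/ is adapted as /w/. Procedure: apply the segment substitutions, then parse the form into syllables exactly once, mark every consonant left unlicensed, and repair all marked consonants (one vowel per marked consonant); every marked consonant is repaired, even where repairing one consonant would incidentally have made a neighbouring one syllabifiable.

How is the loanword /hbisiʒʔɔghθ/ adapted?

Substitution: /h/ → /j/, /b/ → /w/, giving /jwisiʒʔɔgjθ/.
The consonants /j/, /ʒ/, /g/, /j/, /θ/ cannot be parsed into a legal (C)V syllable (no codas are permitted; onsets are limited to one consonant).
Epenthesis after each stranded consonant: /j/ → /ju/, /ʒ/ → /ʒu/, /g/ → /gu/, /j/ → /ju/, /θ/ → /θu/.

juwisiʒuʔɔgujuθu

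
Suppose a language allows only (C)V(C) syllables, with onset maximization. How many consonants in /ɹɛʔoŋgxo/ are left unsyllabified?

1

Under (C)V(C), the unsyllabifiable consonants are /g/ (at most one coda consonant is licensed; onsets are limited to one consonant).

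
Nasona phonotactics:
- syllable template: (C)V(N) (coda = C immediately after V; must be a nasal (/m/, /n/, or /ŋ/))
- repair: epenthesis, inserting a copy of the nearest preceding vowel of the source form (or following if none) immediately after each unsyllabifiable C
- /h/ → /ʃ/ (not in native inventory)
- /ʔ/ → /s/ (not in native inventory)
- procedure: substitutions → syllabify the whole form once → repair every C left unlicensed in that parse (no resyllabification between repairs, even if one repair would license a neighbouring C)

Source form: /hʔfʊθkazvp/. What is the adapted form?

Substitution: /h/ → /ʃ/, /ʔ/ → /s/, giving /ʃsfʊθkazvp/.
Syllabifying with onset maximization leaves /ʃ/, /s/, /θ/, /z/, /v/, /p/ stranded (only a nasal (/m/, /n/, or /ŋ/) is licensed in coda position; onsets are limited to one consonant).
Inserting the epenthetic vowel yields /ʃ/ → /ʃʊ/, /s/ → /sʊ/, /θ/ → /θʊ/, /z/ → /za/, /v/ → /va/, /p/ → /pa/.

ʃʊsʊfʊθʊkazavapa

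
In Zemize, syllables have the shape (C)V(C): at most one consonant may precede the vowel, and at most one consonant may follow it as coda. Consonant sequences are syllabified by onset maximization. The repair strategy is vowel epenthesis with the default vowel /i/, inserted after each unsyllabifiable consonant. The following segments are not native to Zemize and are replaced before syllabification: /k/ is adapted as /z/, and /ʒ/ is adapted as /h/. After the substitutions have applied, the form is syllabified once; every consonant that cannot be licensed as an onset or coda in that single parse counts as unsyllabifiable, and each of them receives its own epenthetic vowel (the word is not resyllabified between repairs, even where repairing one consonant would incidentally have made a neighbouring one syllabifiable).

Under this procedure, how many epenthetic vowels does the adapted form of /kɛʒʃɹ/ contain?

After substitution the input is /zɛhʃɹ/.
The unsyllabifiable consonants are /ʃ/, /ɹ/; each receives one epenthetic vowel.

2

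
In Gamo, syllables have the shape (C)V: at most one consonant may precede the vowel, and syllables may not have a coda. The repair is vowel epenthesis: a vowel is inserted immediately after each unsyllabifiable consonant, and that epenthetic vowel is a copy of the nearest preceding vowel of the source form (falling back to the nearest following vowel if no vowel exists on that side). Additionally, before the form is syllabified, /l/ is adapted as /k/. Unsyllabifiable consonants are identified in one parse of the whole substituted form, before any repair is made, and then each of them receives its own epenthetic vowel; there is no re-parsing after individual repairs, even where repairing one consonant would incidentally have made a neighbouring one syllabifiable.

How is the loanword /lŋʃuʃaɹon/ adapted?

kuŋuʃuʃaɹono

Substitution: /l/ → /k/, giving /kŋʃuʃaɹon/.
Under (C)V, the unsyllabifiable consonants are /k/, /ŋ/, /n/ (no codas are permitted; onsets are limited to one consonant).
Inserting the epenthetic vowel yields /k/ → /ku/, /ŋ/ → /ŋu/, /n/ → /no/.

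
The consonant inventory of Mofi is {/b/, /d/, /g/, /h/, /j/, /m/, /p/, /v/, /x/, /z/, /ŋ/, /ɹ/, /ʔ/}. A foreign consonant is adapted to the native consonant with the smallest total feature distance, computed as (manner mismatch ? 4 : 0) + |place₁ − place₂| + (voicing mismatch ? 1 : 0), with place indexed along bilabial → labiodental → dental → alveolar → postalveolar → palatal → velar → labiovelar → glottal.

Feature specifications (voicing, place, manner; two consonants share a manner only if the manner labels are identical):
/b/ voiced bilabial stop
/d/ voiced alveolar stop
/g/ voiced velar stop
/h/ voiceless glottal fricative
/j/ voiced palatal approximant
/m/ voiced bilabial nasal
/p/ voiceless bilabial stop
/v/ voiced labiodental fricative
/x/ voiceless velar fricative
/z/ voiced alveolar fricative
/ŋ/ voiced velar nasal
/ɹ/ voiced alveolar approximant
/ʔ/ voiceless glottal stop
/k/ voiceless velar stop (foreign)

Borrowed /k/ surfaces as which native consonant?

/g/ is closest: same manner (stop), place distance 0 (velar→velar), voicing differs (+1); total 1. Next closest is /ʔ/ at distance 2.

g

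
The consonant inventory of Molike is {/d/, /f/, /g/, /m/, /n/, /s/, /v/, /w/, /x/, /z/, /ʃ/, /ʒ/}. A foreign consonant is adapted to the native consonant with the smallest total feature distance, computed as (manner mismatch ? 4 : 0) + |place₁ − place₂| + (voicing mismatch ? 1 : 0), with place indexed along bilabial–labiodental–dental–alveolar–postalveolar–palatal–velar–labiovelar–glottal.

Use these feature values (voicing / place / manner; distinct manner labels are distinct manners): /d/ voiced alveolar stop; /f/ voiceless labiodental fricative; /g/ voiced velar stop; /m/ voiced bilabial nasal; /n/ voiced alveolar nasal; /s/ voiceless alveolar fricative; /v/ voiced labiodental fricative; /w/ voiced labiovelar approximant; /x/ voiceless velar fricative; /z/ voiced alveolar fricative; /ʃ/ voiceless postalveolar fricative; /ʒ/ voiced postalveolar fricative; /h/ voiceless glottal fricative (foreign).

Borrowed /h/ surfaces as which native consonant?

/x/ is closest: same manner (fricative), place distance 2 (glottal→velar), same voicing; total 2. Next closest is /ʃ/ at distance 4.

x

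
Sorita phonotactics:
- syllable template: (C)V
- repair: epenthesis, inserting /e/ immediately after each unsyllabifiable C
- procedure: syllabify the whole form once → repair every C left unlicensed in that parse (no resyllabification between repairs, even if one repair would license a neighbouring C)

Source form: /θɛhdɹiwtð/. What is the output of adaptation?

θɛhedeɹiweteðe

The consonants /h/, /d/, /w/, /t/, /ð/ cannot be parsed into a legal (C)V syllable (no codas are permitted; onsets are limited to one consonant).
Each unlicensed consonant becomes the onset of a new syllable: /h/ → /he/, /d/ → /de/, /w/ → /we/, /t/ → /te/, /ð/ → /ðe/.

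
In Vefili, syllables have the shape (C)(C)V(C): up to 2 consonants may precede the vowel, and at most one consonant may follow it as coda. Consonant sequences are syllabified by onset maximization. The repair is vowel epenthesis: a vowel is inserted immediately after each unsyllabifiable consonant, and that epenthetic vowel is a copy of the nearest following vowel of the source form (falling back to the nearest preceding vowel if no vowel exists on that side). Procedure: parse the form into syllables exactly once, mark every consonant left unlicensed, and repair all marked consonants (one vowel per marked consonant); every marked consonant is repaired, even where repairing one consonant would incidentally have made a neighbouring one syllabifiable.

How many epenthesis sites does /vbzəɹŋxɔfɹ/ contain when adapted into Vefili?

The unsyllabifiable consonants are /v/, /ɹ/; each receives one epenthetic vowel.

2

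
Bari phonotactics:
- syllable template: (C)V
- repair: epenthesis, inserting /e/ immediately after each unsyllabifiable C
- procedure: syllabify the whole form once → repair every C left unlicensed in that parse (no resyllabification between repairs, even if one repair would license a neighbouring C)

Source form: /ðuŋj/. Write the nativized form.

ðuŋeje

The consonants /ŋ/, /j/ cannot be parsed into a legal (C)V syllable (no codas are permitted; onsets are limited to one consonant).
Epenthesis after each stranded consonant: /ŋ/ → /ŋe/, /j/ → /je/.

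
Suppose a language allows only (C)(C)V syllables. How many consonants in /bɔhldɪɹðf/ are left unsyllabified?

4

Syllabifying with onset maximization leaves /h/, /ɹ/, /ð/, /f/ stranded (no codas are permitted; onsets may contain at most 2 consonants).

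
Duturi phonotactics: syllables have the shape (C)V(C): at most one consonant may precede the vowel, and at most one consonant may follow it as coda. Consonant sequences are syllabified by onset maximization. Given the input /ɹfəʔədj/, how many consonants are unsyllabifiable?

2

Syllabifying with onset maximization leaves /ɹ/, /j/ stranded (at most one coda consonant is licensed; onsets are limited to one consonant).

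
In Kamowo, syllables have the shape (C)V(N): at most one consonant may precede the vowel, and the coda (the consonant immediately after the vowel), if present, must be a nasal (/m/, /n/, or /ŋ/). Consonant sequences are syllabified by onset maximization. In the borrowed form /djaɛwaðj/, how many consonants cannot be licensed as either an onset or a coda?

Syllabifying with onset maximization leaves /d/, /ð/, /j/ stranded (only a nasal (/m/, /n/, or /ŋ/) is licensed in coda position; onsets are limited to one consonant).

3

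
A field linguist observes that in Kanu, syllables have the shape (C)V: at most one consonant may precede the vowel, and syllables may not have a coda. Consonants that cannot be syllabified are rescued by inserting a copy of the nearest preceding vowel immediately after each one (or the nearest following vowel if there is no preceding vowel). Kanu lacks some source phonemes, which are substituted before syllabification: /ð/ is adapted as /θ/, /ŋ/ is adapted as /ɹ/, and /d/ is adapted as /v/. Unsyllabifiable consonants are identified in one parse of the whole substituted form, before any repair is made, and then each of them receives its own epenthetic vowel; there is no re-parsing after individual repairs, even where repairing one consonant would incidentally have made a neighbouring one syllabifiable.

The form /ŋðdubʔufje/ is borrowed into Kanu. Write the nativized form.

Substitution: /ŋ/ → /ɹ/, /ð/ → /θ/, /d/ → /v/, giving /ɹθvubʔufje/.
Under (C)V, the unsyllabifiable consonants are /ɹ/, /θ/, /b/, /f/ (no codas are permitted; onsets are limited to one consonant).
Inserting the epenthetic vowel yields /ɹ/ → /ɹu/, /θ/ → /θu/, /b/ → /bu/, /f/ → /fu/.

ɹuθuvubuʔufuje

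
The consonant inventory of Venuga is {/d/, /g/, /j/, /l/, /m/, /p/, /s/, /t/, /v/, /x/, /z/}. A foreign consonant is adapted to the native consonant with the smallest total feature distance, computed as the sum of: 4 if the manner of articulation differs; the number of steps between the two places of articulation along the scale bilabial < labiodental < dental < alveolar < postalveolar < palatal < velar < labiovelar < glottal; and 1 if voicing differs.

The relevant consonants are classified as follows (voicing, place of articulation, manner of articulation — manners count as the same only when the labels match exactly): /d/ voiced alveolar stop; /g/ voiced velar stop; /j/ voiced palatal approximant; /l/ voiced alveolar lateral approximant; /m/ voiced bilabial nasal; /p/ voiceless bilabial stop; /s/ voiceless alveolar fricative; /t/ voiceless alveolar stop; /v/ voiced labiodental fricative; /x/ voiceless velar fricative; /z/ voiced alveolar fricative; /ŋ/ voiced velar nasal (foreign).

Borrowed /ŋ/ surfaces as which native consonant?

g

/g/ is closest: manner differs (nasal→stop, +4), place distance 0 (velar→velar), same voicing; total 4. Next closest is /j/ at distance 5.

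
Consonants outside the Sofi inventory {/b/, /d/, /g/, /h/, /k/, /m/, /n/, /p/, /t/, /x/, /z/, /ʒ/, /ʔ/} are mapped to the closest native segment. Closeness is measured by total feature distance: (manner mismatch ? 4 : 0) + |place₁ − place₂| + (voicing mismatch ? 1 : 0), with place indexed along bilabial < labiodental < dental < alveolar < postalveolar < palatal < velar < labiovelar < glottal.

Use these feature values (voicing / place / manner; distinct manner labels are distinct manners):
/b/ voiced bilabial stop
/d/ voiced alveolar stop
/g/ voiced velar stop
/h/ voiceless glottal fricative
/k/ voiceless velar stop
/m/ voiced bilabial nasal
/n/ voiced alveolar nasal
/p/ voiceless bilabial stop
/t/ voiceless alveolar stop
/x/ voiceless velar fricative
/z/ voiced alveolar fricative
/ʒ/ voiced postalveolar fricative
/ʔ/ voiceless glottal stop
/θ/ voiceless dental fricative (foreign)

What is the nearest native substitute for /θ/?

z

/z/ is closest: same manner (fricative), place distance 1 (dental→alveolar), voicing differs (+1); total 2. Next closest is /ʒ/ at distance 3.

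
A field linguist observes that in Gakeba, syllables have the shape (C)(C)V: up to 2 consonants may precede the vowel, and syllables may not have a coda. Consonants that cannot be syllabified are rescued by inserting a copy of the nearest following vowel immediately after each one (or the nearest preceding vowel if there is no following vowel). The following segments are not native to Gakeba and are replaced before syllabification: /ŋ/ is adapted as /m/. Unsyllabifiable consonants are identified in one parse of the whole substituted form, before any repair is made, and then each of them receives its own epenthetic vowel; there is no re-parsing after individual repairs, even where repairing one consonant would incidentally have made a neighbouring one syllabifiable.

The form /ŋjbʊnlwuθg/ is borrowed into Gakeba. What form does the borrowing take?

mʊjbʊnulwuθugu

Substitution: /ŋ/ → /m/, giving /mjbʊnlwuθg/.
Syllabifying with onset maximization leaves /m/, /n/, /θ/, /g/ stranded (no codas are permitted; onsets may contain at most 2 consonants).
Epenthesis after each stranded consonant: /m/ → /mʊ/, /n/ → /nu/, /θ/ → /θu/, /g/ → /gu/.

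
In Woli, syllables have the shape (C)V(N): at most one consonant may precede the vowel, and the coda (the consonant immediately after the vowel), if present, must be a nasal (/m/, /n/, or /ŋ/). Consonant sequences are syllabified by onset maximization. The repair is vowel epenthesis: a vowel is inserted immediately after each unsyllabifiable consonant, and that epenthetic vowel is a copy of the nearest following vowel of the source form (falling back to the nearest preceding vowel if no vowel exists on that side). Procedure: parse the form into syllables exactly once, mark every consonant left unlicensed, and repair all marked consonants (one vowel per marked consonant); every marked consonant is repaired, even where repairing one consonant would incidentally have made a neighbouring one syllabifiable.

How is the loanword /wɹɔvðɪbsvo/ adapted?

Under (C)V(N), the unsyllabifiable consonants are /w/, /v/, /b/, /s/ (only a nasal (/m/, /n/, or /ŋ/) is licensed in coda position; onsets are limited to one consonant).
Each unlicensed consonant becomes the onset of a new syllable: /w/ → /wɔ/, /v/ → /vɪ/, /b/ → /bo/, /s/ → /so/.

wɔɹɔvɪðɪbosovo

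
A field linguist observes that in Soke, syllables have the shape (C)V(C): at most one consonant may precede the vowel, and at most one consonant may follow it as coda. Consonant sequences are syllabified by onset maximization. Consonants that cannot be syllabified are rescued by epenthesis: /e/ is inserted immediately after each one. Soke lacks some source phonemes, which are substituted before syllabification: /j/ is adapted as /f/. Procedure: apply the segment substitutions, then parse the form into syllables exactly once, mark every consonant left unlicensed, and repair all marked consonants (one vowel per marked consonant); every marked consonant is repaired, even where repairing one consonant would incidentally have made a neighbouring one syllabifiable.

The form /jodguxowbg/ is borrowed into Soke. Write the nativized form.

fodguxowbege

Substitution: /j/ → /f/, giving /fodguxowbg/.
The consonants /b/, /g/ cannot be parsed into a legal (C)V(C) syllable (at most one coda consonant is licensed; onsets are limited to one consonant).
Epenthesis after each stranded consonant: /b/ → /be/, /g/ → /ge/.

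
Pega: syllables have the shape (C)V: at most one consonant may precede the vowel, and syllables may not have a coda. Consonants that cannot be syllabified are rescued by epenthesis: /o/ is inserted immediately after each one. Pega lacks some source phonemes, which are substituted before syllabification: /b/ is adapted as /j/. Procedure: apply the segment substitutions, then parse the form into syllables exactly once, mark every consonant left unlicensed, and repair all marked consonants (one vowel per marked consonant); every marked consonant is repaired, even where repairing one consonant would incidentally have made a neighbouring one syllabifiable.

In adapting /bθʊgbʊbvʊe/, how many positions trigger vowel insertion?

After substitution the input is /jθʊgjʊjvʊe/.
The unsyllabifiable consonants are /j/, /g/, /j/; each receives one epenthetic vowel.

3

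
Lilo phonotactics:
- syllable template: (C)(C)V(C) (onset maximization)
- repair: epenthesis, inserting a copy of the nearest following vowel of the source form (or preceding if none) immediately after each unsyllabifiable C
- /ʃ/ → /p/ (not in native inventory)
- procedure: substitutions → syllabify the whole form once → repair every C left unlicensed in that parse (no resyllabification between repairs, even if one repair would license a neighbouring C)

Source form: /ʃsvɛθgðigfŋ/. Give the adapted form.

pɛsvɛθgðigfiŋi

Substitution: /ʃ/ → /p/, giving /psvɛθgðigfŋ/.
The consonants /p/, /f/, /ŋ/ cannot be parsed into a legal (C)(C)V(C) syllable (at most one coda consonant is licensed; onsets may contain at most 2 consonants).
Inserting the epenthetic vowel yields /p/ → /pɛ/, /f/ → /fi/, /ŋ/ → /ŋi/.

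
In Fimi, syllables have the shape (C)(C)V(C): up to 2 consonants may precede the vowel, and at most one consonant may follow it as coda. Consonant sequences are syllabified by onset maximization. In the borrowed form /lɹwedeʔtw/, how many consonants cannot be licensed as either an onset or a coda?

Syllabifying with onset maximization leaves /l/, /t/, /w/ stranded (at most one coda consonant is licensed; onsets may contain at most 2 consonants).

3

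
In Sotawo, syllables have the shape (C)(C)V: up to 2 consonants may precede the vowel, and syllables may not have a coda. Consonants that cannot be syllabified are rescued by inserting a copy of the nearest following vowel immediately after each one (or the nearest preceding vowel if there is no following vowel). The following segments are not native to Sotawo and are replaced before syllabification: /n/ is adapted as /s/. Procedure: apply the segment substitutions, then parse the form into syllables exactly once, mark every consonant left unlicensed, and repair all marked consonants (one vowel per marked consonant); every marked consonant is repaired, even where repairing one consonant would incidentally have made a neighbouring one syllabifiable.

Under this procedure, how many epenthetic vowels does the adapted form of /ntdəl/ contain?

After substitution the input is /stdəl/.
The unsyllabifiable consonants are /s/, /l/; each receives one epenthetic vowel.

2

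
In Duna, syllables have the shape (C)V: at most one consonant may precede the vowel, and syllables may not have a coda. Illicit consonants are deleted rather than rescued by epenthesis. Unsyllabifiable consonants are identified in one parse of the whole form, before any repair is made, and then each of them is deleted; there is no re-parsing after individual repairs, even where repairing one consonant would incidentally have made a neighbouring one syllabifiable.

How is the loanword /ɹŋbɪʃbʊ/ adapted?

Syllabifying with onset maximization leaves /ɹ/, /ŋ/, /ʃ/ stranded (no codas are permitted; onsets are limited to one consonant).
Each unlicensed consonant is deleted: /ɹ/, /ŋ/, /ʃ/.

bɪbʊ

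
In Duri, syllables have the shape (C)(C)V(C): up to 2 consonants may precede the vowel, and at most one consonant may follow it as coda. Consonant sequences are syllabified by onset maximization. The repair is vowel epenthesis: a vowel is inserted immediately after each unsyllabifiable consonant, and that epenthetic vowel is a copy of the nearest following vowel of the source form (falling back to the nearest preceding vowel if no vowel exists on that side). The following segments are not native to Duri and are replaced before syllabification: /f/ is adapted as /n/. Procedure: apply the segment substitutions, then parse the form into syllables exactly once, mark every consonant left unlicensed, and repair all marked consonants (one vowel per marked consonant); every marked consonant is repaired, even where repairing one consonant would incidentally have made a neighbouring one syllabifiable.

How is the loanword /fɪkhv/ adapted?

nɪkhɪvɪ

Substitution: /f/ → /n/, giving /nɪkhv/.
Under (C)(C)V(C), the unsyllabifiable consonants are /h/, /v/ (at most one coda consonant is licensed; onsets may contain at most 2 consonants).
Epenthesis after each stranded consonant: /h/ → /hɪ/, /v/ → /vɪ/.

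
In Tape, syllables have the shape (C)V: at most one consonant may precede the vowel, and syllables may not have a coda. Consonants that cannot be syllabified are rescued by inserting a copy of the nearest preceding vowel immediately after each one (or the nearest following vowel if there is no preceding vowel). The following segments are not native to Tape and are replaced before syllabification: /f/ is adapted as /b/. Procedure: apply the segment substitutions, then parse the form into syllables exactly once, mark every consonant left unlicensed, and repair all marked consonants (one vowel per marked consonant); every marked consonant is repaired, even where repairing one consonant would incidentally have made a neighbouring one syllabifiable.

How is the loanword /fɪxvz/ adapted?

Substitution: /f/ → /b/, giving /bɪxvz/.
The consonants /x/, /v/, /z/ cannot be parsed into a legal (C)V syllable (no codas are permitted; onsets are limited to one consonant).
Inserting the epenthetic vowel yields /x/ → /xɪ/, /v/ → /vɪ/, /z/ → /zɪ/.

bɪxɪvɪzɪ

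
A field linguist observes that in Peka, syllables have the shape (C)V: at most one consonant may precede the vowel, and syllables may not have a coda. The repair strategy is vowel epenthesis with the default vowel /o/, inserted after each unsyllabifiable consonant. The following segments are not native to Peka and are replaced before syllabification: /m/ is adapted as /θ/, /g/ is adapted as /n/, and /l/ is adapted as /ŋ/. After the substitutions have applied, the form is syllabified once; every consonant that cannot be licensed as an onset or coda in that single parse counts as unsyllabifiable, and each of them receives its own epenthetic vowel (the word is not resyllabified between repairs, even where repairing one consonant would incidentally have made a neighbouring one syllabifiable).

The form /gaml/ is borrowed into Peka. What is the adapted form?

Substitution: /g/ → /n/, /m/ → /θ/, /l/ → /ŋ/, giving /naθŋ/.
Syllabifying with onset maximization leaves /θ/, /ŋ/ stranded (no codas are permitted; onsets are limited to one consonant).
Each unlicensed consonant becomes the onset of a new syllable: /θ/ → /θo/, /ŋ/ → /ŋo/.

naθoŋo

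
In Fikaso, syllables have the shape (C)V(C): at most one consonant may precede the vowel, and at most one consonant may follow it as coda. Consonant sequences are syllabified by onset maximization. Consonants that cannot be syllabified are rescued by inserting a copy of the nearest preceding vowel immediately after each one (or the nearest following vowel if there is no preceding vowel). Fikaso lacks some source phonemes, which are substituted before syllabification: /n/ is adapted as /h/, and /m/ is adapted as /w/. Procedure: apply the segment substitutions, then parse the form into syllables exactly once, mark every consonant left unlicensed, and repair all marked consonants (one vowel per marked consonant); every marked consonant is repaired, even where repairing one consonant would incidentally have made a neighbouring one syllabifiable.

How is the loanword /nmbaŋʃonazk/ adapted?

hawabaŋʃohazka

Substitution: /n/ → /h/, /m/ → /w/, giving /hwbaŋʃohazk/.
The consonants /h/, /w/, /k/ cannot be parsed into a legal (C)V(C) syllable (at most one coda consonant is licensed; onsets are limited to one consonant).
Epenthesis after each stranded consonant: /h/ → /ha/, /w/ → /wa/, /k/ → /ka/.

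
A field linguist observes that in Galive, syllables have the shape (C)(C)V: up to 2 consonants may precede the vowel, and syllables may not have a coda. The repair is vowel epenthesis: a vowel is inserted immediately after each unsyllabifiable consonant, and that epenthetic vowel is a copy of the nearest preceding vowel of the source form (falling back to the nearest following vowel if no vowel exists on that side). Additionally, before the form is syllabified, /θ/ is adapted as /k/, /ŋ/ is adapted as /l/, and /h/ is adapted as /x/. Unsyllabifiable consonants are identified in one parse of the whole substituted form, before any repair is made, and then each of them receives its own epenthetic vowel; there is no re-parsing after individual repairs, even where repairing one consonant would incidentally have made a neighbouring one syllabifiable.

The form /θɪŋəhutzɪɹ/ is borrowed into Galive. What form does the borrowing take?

kɪləxutzɪɹɪ

Substitution: /θ/ → /k/, /ŋ/ → /l/, /h/ → /x/, giving /kɪləxutzɪɹ/.
The consonants /ɹ/ cannot be parsed into a legal (C)(C)V syllable (no codas are permitted; onsets may contain at most 2 consonants).
Inserting the epenthetic vowel yields /ɹ/ → /ɹɪ/.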